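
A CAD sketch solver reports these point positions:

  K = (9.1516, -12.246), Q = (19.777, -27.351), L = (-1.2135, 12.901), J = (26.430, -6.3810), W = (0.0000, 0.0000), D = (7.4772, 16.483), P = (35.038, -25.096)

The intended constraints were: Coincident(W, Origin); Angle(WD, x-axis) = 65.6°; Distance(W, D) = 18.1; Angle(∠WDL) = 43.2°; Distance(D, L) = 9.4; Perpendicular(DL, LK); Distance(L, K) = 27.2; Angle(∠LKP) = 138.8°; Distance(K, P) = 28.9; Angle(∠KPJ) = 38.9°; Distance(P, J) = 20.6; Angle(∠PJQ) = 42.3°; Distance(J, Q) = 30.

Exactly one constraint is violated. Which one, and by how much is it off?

Distance(J, Q) = 30 — off by 8.00.

W = (0.00, 0.00) ✓; WD at 65.60° ✓; |WD| = 18.10 ✓; ∠WDL = 43.20° ✓; |DL| = 9.400 ✓; ∠(DL, LK) = 90.00° ✓; |LK| = 27.20 ✓; ∠LKP = 138.8° ✓; |KP| = 28.90 ✓; ∠KPJ = 38.90° ✓; |PJ| = 20.60 ✓; ∠PJQ = 42.30° ✓; |JQ| = 22.00 ✗.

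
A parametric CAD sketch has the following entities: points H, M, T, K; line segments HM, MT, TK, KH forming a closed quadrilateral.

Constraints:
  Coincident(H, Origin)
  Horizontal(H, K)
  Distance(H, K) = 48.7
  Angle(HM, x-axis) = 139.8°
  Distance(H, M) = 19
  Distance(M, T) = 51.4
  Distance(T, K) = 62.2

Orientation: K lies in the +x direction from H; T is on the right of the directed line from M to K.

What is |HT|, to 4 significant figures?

37.36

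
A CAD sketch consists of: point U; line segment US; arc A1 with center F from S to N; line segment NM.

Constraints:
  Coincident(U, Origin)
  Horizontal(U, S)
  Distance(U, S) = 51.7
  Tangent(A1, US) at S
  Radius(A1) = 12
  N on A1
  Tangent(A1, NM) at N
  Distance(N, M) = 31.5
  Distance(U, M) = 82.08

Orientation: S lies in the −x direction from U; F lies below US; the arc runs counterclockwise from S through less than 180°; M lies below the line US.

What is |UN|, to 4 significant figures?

63.73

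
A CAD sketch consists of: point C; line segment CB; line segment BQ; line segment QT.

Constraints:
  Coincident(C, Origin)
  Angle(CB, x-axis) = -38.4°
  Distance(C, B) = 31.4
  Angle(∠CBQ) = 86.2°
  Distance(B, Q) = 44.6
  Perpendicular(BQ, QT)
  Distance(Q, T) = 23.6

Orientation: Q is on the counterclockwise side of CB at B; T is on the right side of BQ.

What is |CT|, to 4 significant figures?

69.46

C is at the origin; CB runs at -38.4° with length 31.4, so B = 31.4·(cos -38.4°, sin -38.4°) = (24.61, -19.50). ∠CBQ = 86.2°, so BQ runs at -38.4° + (180° − 86.2°) = 55.40° from the x-axis; with |BQ| = 44.6, Q = B + 44.6·(cos 55.40°, sin 55.40°) = (49.93, 17.21). BQ ⟂ QT; with |QT| = 23.6 on the right of BQ, T = Q + 23.6·(0.8231, -0.5678) = (69.36, 3.807). Then |CT| = |T − C| = 69.46.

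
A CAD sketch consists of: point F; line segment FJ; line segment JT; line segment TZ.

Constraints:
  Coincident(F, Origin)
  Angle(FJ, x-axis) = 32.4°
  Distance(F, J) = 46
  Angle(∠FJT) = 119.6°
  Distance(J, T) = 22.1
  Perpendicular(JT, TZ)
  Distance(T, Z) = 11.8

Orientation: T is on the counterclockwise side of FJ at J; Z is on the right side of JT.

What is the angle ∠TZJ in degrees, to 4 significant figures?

61.90°

F is at the origin; FJ runs at 32.4° with length 46.0, so J = 46.0·(cos 32.4°, sin 32.4°) = (38.84, 24.65). ∠FJT = 119.6°, so JT runs at 32.4° + (180° − 119.6°) = 92.80° from the x-axis; with |JT| = 22.1, T = J + 22.1·(cos 92.80°, sin 92.80°) = (37.76, 46.72). The perpendicularity gives TZ at right angles to JT; with |TZ| = 11.8 on the right of JT, Z = T + 11.8·(0.9988, 0.04885) = (49.55, 47.30). Then cos ∠TZJ = ZT·ZJ / (|ZT||ZJ|), giving 61.90°.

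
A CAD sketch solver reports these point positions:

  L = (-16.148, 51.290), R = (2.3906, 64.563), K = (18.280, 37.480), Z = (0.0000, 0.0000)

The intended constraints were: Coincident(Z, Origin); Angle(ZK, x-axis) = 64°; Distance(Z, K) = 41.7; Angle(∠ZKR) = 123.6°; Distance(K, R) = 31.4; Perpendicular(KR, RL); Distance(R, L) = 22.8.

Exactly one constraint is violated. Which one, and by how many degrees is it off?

Perpendicular(KR, RL) — off by 5.20°.

Z = (0.00, 0.00) ✓; ZK at 64.00° ✓; |ZK| = 41.70 ✓; ∠ZKR = 123.6° ✓; |KR| = 31.40 ✓; ∠(KR, RL) = 95.20° ✗; |RL| = 22.80 ✓.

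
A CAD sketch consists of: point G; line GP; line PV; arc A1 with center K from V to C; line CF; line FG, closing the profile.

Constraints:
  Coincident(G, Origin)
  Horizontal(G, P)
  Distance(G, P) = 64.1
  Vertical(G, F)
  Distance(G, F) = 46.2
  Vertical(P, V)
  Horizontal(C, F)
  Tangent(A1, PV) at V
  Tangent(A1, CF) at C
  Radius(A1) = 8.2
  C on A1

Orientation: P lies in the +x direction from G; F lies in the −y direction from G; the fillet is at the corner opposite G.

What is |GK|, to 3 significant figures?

67.6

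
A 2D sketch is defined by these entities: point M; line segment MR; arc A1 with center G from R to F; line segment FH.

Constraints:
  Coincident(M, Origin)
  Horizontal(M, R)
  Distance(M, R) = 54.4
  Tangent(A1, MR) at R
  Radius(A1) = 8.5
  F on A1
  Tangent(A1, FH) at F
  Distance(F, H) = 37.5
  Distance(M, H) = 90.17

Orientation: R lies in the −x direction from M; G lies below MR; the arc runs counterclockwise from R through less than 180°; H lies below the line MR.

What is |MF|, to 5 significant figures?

61.271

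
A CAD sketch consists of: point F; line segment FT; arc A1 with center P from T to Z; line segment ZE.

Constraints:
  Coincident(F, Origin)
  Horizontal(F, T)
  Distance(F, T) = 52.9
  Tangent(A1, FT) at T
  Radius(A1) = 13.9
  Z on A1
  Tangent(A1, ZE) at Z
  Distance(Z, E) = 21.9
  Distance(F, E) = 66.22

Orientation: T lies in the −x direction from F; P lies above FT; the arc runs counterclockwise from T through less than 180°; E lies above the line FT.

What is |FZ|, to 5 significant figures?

46.369

Checks: |PZ| = 13.90 ✓; ∠(PZ, ZE) = 90.00° ✓; |ZE| = 21.90 ✓; |FE| = 66.22 ✓.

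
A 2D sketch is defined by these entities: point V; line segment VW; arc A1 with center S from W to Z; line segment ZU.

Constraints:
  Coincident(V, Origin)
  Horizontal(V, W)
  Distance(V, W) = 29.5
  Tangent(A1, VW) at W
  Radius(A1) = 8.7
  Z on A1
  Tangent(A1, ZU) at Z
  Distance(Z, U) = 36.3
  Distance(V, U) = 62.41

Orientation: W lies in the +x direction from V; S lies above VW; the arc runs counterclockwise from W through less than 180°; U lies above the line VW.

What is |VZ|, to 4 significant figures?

38.59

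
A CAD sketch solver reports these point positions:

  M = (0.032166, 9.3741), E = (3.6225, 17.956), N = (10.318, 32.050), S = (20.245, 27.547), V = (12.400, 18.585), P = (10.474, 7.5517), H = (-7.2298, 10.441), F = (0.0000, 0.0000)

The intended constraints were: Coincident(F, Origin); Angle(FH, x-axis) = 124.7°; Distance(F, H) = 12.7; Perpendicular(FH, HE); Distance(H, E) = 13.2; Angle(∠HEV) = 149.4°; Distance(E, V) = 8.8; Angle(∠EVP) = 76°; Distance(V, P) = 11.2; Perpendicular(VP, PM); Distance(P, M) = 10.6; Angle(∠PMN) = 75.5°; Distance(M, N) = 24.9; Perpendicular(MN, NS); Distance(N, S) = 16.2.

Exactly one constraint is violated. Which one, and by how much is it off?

Distance(N, S) = 16.2 — off by 5.30.

F = (0.00, 0.00) ✓; FH at 124.7° ✓; |FH| = 12.70 ✓; ∠(FH, HE) = 90.00° ✓; |HE| = 13.20 ✓; ∠HEV = 149.4° ✓; |EV| = 8.800 ✓; ∠EVP = 76.00° ✓; |VP| = 11.20 ✓; ∠(VP, PM) = 90.00° ✓; |PM| = 10.60 ✓; ∠PMN = 75.50° ✓; |MN| = 24.90 ✓; ∠(MN, NS) = 90.00° ✓; |NS| = 10.90 ✗.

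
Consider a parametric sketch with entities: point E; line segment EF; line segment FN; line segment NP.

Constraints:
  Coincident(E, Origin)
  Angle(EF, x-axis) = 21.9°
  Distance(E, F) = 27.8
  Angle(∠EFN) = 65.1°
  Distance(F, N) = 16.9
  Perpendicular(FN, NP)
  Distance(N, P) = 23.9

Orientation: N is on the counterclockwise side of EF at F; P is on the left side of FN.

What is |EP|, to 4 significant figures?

5.359

E is at the origin; EF runs at 21.9° with length 27.8, so F = 27.8·(cos 21.9°, sin 21.9°) = (25.79, 10.37). ∠EFN = 65.1°, so FN runs at 21.9° + (180° − 65.1°) = 136.8° from the x-axis; with |FN| = 16.9, N = F + 16.9·(cos 136.8°, sin 136.8°) = (13.47, 21.94). FN is perpendicular to NP; with |NP| = 23.9 on the left of FN, P = N + 23.9·(-0.6845, -0.7290) = (-2.886, 4.516). Then |EP| = |P − E| = 5.359.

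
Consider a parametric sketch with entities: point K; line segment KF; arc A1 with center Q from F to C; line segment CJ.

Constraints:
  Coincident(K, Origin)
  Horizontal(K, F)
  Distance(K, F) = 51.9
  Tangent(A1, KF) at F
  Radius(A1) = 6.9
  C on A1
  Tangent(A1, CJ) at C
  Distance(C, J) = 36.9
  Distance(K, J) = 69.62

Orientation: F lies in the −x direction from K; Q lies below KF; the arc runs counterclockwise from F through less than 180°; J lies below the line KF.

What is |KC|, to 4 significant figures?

59.26

Checks: K = (0.00, 0.00) ✓; |QC| = 6.900 ✓; ∠(QC, CJ) = 90.00° ✓; |CJ| = 36.90 ✓; |KJ| = 69.62 ✓.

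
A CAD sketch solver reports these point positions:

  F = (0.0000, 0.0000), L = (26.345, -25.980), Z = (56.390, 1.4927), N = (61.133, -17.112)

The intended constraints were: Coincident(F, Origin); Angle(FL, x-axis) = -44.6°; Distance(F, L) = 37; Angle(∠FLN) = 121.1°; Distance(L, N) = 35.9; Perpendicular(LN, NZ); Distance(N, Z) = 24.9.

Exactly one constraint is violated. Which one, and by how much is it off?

Distance(N, Z) = 24.9 — off by 5.70.

F = (0.00, 0.00) ✓; FL at -44.60° ✓; |FL| = 37.00 ✓; ∠FLN = 121.1° ✓; |LN| = 35.90 ✓; ∠(LN, NZ) = 90.00° ✓; |NZ| = 19.20 ✗.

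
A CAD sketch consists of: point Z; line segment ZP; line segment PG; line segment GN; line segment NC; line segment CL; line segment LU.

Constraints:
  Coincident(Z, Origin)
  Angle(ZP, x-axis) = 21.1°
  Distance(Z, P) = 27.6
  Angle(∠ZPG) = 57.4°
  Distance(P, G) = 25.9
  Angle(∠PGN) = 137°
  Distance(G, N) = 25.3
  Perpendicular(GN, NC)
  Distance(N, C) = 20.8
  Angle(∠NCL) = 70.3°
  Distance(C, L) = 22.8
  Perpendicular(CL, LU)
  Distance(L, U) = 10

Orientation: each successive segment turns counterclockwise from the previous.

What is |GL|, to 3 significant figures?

13.7

GN ⟂ NC, so NC runs at -83.3°; with |NC| = 20.8, C = (-17.8, 1.66). ∠NCL = 70.3° gives CL at 26.4° from the x-axis; with |CL| = 22.8, L = (2.60, 11.8). Then |GL| = |L − G| = 13.7.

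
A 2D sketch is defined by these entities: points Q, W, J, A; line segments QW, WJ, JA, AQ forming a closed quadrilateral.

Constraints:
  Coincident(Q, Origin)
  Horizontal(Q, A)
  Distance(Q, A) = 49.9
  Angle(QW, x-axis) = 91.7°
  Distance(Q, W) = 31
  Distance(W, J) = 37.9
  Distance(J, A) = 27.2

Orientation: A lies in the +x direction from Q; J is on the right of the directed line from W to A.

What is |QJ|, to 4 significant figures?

22.78

Q is at the origin; Q and A share the same y with |QA| = 49.9 and A in +x, so A = (49.9, 0). QW runs at 91.7° with |QW| = 31.0, so W = (-0.9197, 30.99). J is determined by |WJ| = 37.9 and |JA| = 27.2 together: it lies at the intersection of circle(W, 37.9) and circle(A, 27.2). With |WA| = 59.52, the foot of the radical line on WA is 35.61 from W and the perpendicular offset is √(37.9² − 35.61²) = 12.97. Taking the right-of-WA solution: J = (22.73, 1.374).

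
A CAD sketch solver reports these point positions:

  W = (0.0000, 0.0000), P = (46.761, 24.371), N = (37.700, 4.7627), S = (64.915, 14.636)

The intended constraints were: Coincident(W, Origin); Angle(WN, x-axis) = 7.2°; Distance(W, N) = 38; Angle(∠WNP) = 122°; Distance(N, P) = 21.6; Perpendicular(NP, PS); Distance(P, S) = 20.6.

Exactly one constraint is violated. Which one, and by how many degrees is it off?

Perpendicular(NP, PS) — off by 3.40°.

W = (0.00, 0.00) ✓; WN at 7.200° ✓; |WN| = 38.00 ✓; ∠WNP = 122.0° ✓; |NP| = 21.60 ✓; ∠(NP, PS) = 93.40° ✗; |PS| = 20.60 ✓.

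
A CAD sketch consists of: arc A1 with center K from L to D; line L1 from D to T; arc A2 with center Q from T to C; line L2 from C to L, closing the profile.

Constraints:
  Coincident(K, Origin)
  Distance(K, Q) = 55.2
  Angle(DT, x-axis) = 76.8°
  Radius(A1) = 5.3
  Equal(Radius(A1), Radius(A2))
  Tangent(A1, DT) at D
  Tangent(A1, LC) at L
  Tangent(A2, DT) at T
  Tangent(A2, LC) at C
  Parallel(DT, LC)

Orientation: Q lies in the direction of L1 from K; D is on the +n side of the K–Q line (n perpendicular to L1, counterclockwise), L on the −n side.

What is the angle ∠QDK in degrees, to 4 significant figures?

84.52°

The slot axis is L1's direction at 76.8°, so u = (cos 76.8°, sin 76.8°) = (0.2284, 0.9736) and n = (−sin 76.8°, cos 76.8°) = (-0.9736, 0.2284). K is at the origin and Q lies 55.2 along u from K, so Q = 55.2·u = (12.60, 53.74). Tangency of A1 to both parallel lines with radius 5.3 puts D and L at K ± 5.3·n: D = (-5.160, 1.210), L = (5.160, -1.210). Then cos ∠QDK = DQ·DK / (|DQ||DK|), giving 84.52°.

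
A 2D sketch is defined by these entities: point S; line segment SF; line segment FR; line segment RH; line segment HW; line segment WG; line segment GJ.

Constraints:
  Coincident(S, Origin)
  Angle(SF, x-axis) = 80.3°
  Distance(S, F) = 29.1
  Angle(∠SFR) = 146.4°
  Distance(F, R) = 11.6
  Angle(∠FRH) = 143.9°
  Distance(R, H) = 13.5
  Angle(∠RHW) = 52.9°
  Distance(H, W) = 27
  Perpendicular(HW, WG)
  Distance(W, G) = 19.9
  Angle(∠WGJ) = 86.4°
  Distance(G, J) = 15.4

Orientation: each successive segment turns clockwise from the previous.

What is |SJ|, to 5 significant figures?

37.860

HW ⟂ WG, so WG runs at 153.50°; with |WG| = 19.9, G = (-3.7284, 24.326). ∠WGJ = 86.4° gives GJ at 59.900° from the x-axis; with |GJ| = 15.4, J = (3.9949, 37.649). Then |SJ| = |J − S| = 37.860.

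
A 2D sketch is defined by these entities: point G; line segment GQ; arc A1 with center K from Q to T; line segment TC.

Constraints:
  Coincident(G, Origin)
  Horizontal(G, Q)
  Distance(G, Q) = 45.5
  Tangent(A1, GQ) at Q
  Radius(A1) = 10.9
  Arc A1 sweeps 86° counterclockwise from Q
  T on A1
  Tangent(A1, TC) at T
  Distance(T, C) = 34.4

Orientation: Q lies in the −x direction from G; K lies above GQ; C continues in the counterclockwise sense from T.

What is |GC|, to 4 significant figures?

54.91

G is at the origin; G and Q share the same y with |GQ| = 45.5 and Q on the −x side, so Q = (-45.50, 0.000). Tangency of A1 to GQ means the radius KQ is perpendicular to GQ, so K = Q + (0, 10.9) = (-45.50, 10.90). On A1, Q sits at bearing -90° from K; an 86° counterclockwise sweep puts T at bearing -4°, so T = K + 10.9·(cos -4°, sin -4°) = (-34.63, 10.14). A1 meets TC tangentially, so KT is at right angles to TC, so TC runs along (−sin -4°, cos -4°); with |TC| = 34.4, C = (-32.23, 44.46). Then |GC| = |C − G| = 54.91.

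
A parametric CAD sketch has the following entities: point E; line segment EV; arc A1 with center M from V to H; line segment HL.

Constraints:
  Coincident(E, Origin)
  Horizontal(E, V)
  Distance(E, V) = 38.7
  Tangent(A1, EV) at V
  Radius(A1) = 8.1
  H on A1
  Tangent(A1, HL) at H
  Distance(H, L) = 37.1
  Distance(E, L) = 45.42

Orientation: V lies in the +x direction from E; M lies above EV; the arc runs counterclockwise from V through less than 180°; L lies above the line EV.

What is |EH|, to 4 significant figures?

46.69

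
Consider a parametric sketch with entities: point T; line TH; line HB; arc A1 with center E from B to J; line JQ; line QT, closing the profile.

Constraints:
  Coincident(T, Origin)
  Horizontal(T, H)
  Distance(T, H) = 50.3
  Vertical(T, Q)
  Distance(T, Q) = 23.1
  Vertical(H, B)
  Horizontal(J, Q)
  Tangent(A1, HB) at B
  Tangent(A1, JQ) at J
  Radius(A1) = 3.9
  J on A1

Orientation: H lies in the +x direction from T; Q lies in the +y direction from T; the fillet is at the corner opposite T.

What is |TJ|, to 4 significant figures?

51.83

The virtual corner opposite T is at (50.30, 23.10). A1 meets HB tangentially, so EB is at right angles to HB and A1 meets JQ tangentially, so EJ is at right angles to JQ, with radius 3.9, so the center E sits 3.9 in from both sides at E = (46.40, 19.20). That places the tangent points at B = (50.30, 19.20) on HB and J = (46.40, 23.10) on JQ. Then |TJ| = |J − T| = 51.83.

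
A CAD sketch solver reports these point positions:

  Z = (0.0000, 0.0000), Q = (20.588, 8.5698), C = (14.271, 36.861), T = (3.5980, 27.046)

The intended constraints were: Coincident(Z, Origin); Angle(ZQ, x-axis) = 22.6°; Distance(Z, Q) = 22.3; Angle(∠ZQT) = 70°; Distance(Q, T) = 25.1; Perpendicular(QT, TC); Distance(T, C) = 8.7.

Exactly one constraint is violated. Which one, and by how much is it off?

Distance(T, C) = 8.7 — off by 5.80.

Z = (0.00, 0.00) ✓; ZQ at 22.60° ✓; |ZQ| = 22.30 ✓; ∠ZQT = 70.00° ✓; |QT| = 25.10 ✓; ∠(QT, TC) = 90.00° ✓; |TC| = 14.50 ✗.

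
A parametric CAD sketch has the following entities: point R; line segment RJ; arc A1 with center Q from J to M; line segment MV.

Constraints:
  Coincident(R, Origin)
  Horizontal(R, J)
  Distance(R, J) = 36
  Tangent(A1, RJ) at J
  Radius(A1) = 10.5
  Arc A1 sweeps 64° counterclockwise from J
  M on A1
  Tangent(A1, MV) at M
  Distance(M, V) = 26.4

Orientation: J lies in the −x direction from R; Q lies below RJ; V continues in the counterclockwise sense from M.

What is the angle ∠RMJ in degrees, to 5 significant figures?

24.605°

R is at the origin; R and J share the same y with |RJ| = 36.0 and J on the −x side, so J = (-36.000, 0.0000). Since A1 is tangent to RJ there, QJ ⟂ RJ, so Q = J + (0, -10.5) = (-36.000, -10.500). On A1, J sits at bearing 90° from Q; a 64° counterclockwise sweep puts M at bearing 154°, so M = Q + 10.5·(cos 154°, sin 154°) = (-45.437, -5.8971). Then cos ∠RMJ = MR·MJ / (|MR||MJ|), giving 24.605°.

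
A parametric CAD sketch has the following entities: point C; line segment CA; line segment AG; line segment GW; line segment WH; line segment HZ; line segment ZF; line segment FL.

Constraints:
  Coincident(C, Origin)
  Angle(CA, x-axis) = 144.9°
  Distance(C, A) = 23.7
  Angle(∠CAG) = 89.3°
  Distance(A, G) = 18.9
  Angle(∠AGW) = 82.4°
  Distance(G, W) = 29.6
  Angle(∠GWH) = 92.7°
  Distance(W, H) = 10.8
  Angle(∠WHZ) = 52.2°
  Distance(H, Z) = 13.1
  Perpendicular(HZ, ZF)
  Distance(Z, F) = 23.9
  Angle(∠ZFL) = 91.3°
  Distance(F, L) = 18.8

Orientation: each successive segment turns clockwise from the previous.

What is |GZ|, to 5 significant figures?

19.662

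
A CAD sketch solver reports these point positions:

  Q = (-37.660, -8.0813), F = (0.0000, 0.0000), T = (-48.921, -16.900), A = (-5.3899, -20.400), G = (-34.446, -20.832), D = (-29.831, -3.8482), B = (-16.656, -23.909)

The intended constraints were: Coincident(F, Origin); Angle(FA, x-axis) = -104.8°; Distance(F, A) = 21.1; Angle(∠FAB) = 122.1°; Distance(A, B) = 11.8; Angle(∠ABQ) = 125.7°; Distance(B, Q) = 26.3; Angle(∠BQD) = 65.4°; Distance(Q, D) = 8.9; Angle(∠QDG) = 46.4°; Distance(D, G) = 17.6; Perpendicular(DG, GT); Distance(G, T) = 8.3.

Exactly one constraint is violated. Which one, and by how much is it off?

Distance(G, T) = 8.3 — off by 6.70.

F = (0.00, 0.00) ✓; FA at -104.8° ✓; |FA| = 21.10 ✓; ∠FAB = 122.1° ✓; |AB| = 11.80 ✓; ∠ABQ = 125.7° ✓; |BQ| = 26.30 ✓; ∠BQD = 65.40° ✓; |QD| = 8.900 ✓; ∠QDG = 46.40° ✓; |DG| = 17.60 ✓; ∠(DG, GT) = 90.00° ✓; |GT| = 15.00 ✗.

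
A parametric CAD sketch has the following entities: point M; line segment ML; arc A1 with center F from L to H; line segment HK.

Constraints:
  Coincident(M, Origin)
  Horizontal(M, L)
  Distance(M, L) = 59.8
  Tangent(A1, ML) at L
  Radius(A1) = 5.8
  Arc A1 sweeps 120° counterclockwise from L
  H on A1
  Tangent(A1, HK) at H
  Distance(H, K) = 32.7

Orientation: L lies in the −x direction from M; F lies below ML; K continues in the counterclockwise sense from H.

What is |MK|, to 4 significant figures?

60.99

M is at the origin; M and L share the same y with |ML| = 59.8 and L on the −x side, so L = (-59.80, 0.000). A1 meets ML tangentially, so FL is at right angles to ML, so F = L + (0, -5.8) = (-59.80, -5.800). On A1, L sits at bearing 90° from F; a 120° counterclockwise sweep puts H at bearing 210°, so H = F + 5.8·(cos 210°, sin 210°) = (-64.82, -8.700). A1 meets HK tangentially, so FH is at right angles to HK, so HK runs along (−sin 210°, cos 210°); with |HK| = 32.7, K = (-48.47, -37.02). Then |MK| = |K − M| = 60.99.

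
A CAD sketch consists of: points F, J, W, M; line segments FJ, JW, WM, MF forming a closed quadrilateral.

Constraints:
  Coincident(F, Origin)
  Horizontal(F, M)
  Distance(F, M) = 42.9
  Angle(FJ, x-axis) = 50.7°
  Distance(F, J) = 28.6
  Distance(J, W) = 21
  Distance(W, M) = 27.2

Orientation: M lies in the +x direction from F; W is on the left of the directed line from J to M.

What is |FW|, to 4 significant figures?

47.00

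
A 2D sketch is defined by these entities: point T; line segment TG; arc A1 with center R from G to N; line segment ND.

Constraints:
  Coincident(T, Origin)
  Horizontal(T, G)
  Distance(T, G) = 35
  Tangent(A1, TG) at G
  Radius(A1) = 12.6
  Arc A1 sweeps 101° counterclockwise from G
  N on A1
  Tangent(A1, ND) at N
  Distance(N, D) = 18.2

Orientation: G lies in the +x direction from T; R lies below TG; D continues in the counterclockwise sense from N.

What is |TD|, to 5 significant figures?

41.974

On A1, G sits at bearing 90° from R; a 101° counterclockwise sweep puts N at bearing 191°, so N = R + 12.6·(cos 191°, sin 191°) = (22.631, -15.004). Tangency of A1 to ND means the radius RN is perpendicular to ND, so ND runs along (−sin 191°, cos 191°); with |ND| = 18.2, D = (26.104, -32.870). Then |TD| = |D − T| = 41.974.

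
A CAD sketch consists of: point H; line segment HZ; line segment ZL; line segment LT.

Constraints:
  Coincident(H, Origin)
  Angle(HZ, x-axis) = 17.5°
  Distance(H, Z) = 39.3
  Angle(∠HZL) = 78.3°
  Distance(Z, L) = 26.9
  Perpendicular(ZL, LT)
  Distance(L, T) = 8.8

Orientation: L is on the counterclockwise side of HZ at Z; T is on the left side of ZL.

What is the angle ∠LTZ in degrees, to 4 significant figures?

71.89°

H is at the origin; HZ runs at 17.5° with length 39.3, so Z = 39.3·(cos 17.5°, sin 17.5°) = (37.48, 11.82). ∠HZL = 78.3°, so ZL runs at 17.5° + (180° − 78.3°) = 119.2° from the x-axis; with |ZL| = 26.9, L = Z + 26.9·(cos 119.2°, sin 119.2°) = (24.36, 35.30). ZL ⟂ LT; with |LT| = 8.8 on the left of ZL, T = L + 8.8·(-0.8729, -0.4879) = (16.68, 31.01). Then cos ∠LTZ = TL·TZ / (|TL||TZ|), giving 71.89°.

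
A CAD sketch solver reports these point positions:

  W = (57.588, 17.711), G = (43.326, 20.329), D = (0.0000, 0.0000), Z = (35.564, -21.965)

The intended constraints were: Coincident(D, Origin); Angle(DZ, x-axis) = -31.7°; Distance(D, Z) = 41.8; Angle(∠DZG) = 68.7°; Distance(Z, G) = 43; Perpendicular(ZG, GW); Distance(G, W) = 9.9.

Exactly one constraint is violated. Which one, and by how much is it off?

Distance(G, W) = 9.9 — off by 4.60.

D = (0.00, 0.00) ✓; DZ at -31.70° ✓; |DZ| = 41.80 ✓; ∠DZG = 68.70° ✓; |ZG| = 43.00 ✓; ∠(ZG, GW) = 90.00° ✓; |GW| = 14.50 ✗.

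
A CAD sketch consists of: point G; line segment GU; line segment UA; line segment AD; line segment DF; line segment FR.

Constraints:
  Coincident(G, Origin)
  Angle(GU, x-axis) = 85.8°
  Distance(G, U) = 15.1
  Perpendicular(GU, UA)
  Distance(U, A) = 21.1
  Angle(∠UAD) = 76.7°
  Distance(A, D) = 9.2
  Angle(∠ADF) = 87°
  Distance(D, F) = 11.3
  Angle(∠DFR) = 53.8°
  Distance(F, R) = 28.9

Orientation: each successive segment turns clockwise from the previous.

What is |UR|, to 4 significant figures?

33.24

G is at the origin; GU runs at 85.8° with length 15.1, so U = (1.106, 15.06). GU ⟂ UA, so UA runs at -4.200°; with |UA| = 21.1, A = (22.15, 13.51). ∠UAD = 76.7° gives AD at -107.5° from the x-axis; with |AD| = 9.2, D = (19.38, 4.740). ∠ADF = 87.0° gives DF at 159.5° from the x-axis; with |DF| = 11.3, F = (8.798, 8.697). ∠DFR = 53.8° gives FR at 33.30° from the x-axis; with |FR| = 28.9, R = (32.95, 24.56). Then |UR| = |R − U| = 33.24.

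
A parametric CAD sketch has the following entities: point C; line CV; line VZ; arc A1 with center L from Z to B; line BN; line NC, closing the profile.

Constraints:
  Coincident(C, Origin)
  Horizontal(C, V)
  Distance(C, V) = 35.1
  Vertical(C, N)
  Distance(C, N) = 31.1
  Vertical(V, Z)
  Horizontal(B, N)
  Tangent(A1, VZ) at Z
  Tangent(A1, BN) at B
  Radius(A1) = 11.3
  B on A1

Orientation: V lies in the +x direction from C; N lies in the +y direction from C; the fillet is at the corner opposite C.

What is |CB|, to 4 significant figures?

39.16

C is at the origin; CV is horizontal with |CV| = 35.1 and V on the +x side, so V = (35.10, 0.000). CN is vertical with |CN| = 31.1 and N on the +y side, so N = (0.000, 31.10). The virtual corner opposite C is at (35.10, 31.10). Tangency of A1 to VZ means the radius LZ is perpendicular to VZ and A1 meets BN tangentially, so LB is at right angles to BN, with radius 11.3, so the center L sits 11.3 in from both sides at L = (23.80, 19.80). That places the tangent points at Z = (35.10, 19.80) on VZ and B = (23.80, 31.10) on BN. Then |CB| = |B − C| = 39.16.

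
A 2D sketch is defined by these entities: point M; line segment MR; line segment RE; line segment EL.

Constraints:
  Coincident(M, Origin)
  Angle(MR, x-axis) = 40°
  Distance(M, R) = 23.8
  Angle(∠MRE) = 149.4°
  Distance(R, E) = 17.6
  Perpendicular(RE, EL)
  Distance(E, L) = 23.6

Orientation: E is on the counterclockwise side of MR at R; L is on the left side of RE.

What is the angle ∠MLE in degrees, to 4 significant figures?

73.22°

∠MRE = 149.4°, so RE runs at 40.0° + (180° − 149.4°) = 70.60° from the x-axis; with |RE| = 17.6, E = R + 17.6·(cos 70.60°, sin 70.60°) = (24.08, 31.90). RE ⟂ EL; with |EL| = 23.6 on the left of RE, L = E + 23.6·(-0.9432, 0.3322) = (1.818, 39.74). Then cos ∠MLE = LM·LE / (|LM||LE|), giving 73.22°.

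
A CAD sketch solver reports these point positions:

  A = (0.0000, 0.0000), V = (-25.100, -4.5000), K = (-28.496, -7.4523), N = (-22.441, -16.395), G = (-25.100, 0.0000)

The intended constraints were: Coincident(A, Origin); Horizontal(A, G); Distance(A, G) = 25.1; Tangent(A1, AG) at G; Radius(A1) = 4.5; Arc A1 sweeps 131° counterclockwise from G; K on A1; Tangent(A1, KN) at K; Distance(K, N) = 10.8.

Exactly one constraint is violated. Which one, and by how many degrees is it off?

Tangent(A1, KN) at K — off by 6.90°.

A = (0.00, 0.00) ✓; A.y = 0.00, G.y = 0.00 ✓; |AG| = 25.10 ✓; ∠(VG, GA) = 90.00° ✓; |VG| = 4.500 ✓; bearing(V→K) − bearing(V→G) = 131.0° ✓; |VK| = 4.500 ✓; ∠(VK, KN) = 96.90° ✗; |KN| = 10.80 ✓.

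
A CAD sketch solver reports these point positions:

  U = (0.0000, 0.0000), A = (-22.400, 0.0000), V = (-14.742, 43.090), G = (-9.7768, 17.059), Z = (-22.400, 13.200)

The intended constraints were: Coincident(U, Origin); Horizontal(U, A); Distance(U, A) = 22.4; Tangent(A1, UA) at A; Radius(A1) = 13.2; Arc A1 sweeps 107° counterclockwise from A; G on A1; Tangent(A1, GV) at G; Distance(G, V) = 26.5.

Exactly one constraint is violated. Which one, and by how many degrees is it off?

Tangent(A1, GV) at G — off by 6.20°.

U = (0.00, 0.00) ✓; U.y = 0.00, A.y = 0.00 ✓; |UA| = 22.40 ✓; ∠(ZA, AU) = 90.00° ✓; |ZA| = 13.20 ✓; bearing(Z→G) − bearing(Z→A) = 107.0° ✓; |ZG| = 13.20 ✓; ∠(ZG, GV) = 96.20° ✗; |GV| = 26.50 ✓.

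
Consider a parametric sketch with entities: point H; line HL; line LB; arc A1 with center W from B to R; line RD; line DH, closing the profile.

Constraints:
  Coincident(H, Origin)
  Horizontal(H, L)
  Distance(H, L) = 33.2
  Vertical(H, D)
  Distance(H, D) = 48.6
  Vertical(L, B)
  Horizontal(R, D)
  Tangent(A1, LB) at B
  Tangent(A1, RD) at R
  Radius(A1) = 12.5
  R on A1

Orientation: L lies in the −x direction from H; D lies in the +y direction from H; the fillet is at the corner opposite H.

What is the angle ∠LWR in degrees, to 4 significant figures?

160.9°

H is at the origin; HL is horizontal with |HL| = 33.2 and L on the −x side, so L = (-33.20, 0.000). H and D share the same x with |HD| = 48.6 and D on the +y side, so D = (0.000, 48.60). The virtual corner opposite H is at (-33.20, 48.60). Tangency of A1 to LB means the radius WB is perpendicular to LB and since A1 is tangent to RD there, WR ⟂ RD, with radius 12.5, so the center W sits 12.5 in from both sides at W = (-20.70, 36.10). That places the tangent points at B = (-33.20, 36.10) on LB and R = (-20.70, 48.60) on RD. Then cos ∠LWR = WL·WR / (|WL||WR|), giving 160.9°.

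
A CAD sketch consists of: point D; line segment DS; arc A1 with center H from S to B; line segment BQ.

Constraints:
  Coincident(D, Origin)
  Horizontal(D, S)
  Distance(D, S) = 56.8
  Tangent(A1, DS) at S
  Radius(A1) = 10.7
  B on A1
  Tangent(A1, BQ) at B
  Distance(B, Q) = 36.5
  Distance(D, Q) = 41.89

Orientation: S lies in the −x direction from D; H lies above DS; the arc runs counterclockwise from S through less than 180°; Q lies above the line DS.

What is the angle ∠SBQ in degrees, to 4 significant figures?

154.0°

Checks: |HB| = 10.70 ✓; ∠(HB, BQ) = 90.00° ✓; |BQ| = 36.50 ✓; |DQ| = 41.89 ✓.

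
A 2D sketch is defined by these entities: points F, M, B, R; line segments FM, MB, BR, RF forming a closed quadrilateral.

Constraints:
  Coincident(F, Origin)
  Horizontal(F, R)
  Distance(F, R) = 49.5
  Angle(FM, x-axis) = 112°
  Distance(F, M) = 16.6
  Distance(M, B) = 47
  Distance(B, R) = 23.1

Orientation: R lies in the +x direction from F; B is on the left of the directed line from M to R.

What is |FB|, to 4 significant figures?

45.66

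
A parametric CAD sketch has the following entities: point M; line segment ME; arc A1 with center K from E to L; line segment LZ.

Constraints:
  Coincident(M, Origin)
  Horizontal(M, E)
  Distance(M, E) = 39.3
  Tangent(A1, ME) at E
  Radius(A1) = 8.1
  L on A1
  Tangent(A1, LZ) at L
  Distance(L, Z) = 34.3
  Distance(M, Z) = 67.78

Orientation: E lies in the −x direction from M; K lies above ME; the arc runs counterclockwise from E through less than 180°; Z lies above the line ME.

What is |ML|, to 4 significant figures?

35.63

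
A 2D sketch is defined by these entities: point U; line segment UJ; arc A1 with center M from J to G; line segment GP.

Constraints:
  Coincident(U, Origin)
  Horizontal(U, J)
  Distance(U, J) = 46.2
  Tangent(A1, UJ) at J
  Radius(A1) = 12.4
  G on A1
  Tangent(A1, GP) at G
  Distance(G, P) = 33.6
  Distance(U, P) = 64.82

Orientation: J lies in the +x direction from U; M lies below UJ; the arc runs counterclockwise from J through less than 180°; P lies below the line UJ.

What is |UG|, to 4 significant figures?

37.73

Checks: |MG| = 12.40 ✓; ∠(MG, GP) = 90.00° ✓; |GP| = 33.60 ✓; |UP| = 64.82 ✓.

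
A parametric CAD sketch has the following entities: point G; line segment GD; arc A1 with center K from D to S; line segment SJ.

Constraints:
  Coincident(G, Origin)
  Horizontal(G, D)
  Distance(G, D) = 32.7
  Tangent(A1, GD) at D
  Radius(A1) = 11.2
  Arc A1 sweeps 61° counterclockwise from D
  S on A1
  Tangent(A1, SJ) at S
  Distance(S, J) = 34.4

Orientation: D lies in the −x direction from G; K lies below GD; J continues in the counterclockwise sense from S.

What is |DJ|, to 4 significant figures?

44.57

On A1, D sits at bearing 90° from K; a 61° counterclockwise sweep puts S at bearing 151°, so S = K + 11.2·(cos 151°, sin 151°) = (-42.50, -5.770). The tangent condition forces KS to be normal to SJ, so SJ runs along (−sin 151°, cos 151°); with |SJ| = 34.4, J = (-59.17, -35.86). Then |DJ| = |J − D| = 44.57.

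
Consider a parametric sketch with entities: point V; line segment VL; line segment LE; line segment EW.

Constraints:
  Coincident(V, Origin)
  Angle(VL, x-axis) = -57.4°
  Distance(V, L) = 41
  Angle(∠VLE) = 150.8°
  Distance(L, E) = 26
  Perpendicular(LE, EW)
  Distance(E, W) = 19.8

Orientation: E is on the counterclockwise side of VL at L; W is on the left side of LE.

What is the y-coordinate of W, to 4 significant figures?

-29.38

∠VLE = 150.8°, so LE runs at -57.4° + (180° − 150.8°) = -28.20° from the x-axis; with |LE| = 26.0, E = L + 26.0·(cos -28.20°, sin -28.20°) = (45.00, -46.83). The perpendicularity gives EW at right angles to LE; with |EW| = 19.8 on the left of LE, W = E + 19.8·(0.4726, 0.8813) = (54.36, -29.38). So W.y = -29.38.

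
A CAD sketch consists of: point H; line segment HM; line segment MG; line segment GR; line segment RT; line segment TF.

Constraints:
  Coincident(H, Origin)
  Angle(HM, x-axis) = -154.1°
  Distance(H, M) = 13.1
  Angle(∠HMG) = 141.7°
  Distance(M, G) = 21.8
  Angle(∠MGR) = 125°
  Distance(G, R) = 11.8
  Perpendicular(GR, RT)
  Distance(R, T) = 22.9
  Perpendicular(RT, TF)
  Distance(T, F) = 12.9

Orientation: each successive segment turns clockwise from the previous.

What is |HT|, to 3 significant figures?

24.9

H is at the origin; HM runs at -154.1° with length 13.1, so M = (-11.8, -5.72). ∠HMG = 141.7° gives MG at 168° from the x-axis; with |MG| = 21.8, G = (-33.1, -1.04). ∠MGR = 125.0° gives GR at 113° from the x-axis; with |GR| = 11.8, R = (-37.6, 9.85). GR ⟂ RT, so RT runs at 22.6°; with |RT| = 22.9, T = (-16.5, 18.7). Then |HT| = |T − H| = 24.9.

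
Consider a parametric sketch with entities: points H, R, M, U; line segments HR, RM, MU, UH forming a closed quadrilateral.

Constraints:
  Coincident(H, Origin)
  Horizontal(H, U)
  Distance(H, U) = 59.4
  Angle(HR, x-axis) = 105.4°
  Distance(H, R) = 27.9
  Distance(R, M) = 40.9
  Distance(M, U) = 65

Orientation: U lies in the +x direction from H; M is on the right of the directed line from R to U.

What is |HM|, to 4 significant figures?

14.46

Checks: |RM| = 40.90 ✓; |MU| = 65.00 ✓.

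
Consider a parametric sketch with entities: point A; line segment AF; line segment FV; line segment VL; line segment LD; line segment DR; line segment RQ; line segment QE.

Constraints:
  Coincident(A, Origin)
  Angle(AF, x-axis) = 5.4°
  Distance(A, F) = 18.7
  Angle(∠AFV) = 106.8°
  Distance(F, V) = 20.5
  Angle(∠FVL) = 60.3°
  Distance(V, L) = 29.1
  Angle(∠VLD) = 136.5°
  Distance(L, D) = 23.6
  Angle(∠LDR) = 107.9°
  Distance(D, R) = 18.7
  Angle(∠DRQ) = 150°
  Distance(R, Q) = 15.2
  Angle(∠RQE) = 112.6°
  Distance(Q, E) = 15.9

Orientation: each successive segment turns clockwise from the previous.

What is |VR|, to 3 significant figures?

50.5

A is at the origin; AF runs at 5.4° with length 18.7, so F = (18.6, 1.76). ∠AFV = 106.8° gives FV at -67.8° from the x-axis; with |FV| = 20.5, V = (26.4, -17.2). ∠FVL = 60.3° gives VL at 172° from the x-axis; with |VL| = 29.1, L = (-2.49, -13.4). ∠VLD = 136.5° gives LD at 129° from the x-axis; with |LD| = 23.6, D = (-17.3, 4.92). ∠LDR = 107.9° gives DR at 56.9° from the x-axis; with |DR| = 18.7, R = (-7.13, 20.6). Then |VR| = |R − V| = 50.5.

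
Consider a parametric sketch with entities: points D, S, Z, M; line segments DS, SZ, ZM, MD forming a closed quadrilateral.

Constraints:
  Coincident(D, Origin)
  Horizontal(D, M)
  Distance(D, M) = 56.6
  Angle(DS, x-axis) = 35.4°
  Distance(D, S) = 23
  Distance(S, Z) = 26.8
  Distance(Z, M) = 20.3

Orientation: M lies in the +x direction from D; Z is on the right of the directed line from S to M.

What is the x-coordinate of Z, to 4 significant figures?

37.23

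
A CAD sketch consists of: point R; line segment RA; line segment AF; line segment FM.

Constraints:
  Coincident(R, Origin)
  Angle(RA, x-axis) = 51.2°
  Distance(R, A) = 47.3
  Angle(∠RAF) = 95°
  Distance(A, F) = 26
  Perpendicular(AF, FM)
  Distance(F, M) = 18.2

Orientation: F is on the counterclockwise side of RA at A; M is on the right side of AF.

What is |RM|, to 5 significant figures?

71.931

R is at the origin; RA runs at 51.2° with length 47.3, so A = 47.3·(cos 51.2°, sin 51.2°) = (29.638, 36.863). ∠RAF = 95.0°, so AF runs at 51.2° + (180° − 95.0°) = 136.20° from the x-axis; with |AF| = 26.0, F = A + 26.0·(cos 136.20°, sin 136.20°) = (10.873, 54.858). The perpendicularity gives FM at right angles to AF; with |FM| = 18.2 on the right of AF, M = F + 18.2·(0.69214, 0.72176) = (23.470, 67.994). Then |RM| = |M − R| = 71.931.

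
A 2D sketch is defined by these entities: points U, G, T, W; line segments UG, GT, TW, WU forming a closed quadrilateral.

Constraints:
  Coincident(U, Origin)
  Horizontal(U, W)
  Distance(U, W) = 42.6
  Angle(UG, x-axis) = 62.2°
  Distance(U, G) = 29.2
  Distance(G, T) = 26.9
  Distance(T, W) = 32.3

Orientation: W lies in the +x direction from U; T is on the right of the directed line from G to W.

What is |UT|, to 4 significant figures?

10.35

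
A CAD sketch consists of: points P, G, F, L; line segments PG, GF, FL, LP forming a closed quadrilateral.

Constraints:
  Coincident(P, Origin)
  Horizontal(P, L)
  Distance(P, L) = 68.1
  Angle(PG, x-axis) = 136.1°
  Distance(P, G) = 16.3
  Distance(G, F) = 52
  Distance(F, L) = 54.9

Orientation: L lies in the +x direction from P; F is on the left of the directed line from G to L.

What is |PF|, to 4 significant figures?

51.23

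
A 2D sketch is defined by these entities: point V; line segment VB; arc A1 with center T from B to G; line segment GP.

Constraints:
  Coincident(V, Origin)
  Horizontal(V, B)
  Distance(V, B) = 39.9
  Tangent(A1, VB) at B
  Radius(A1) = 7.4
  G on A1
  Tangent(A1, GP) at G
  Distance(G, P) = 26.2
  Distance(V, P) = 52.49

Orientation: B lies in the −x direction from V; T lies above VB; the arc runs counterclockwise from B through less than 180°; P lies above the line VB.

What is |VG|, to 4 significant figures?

34.04

V is at the origin; VB is horizontal with |VB| = 39.9 and B on the −x side, so B = (-39.90, 0.000). A1 meets VB tangentially, so TB is at right angles to VB, so T = B + (0, 7.4) = (-39.90, 7.400). Since TG ⟂ GP (tangency), |TP| = √(7.4² + 26.2²) = 27.22 regardless of where G sits on A1. So P lies on both circle(V, 52.49) and circle(T, 27.22); the above-VB intersection is P = (-39.45, 34.62). G is the foot of the tangent from P: G = (-32.75, 9.294).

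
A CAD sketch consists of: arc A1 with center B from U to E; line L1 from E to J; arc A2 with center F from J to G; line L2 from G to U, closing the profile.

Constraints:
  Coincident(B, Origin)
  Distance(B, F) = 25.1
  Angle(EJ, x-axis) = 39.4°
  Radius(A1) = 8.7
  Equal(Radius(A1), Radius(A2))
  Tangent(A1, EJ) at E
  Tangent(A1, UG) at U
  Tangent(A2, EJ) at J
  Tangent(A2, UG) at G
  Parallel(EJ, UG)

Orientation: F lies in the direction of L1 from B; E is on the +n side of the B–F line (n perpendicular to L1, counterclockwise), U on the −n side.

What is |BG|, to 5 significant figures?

26.565

The slot axis is L1's direction at 39.4°, so u = (cos 39.4°, sin 39.4°) = (0.77273, 0.63473) and n = (−sin 39.4°, cos 39.4°) = (-0.63473, 0.77273). B is at the origin and F lies 25.1 along u from B, so F = 25.1·u = (19.396, 15.932). Tangency of A1 to both parallel lines with radius 8.7 puts E and U at B ± 8.7·n: E = (-5.5222, 6.7228), U = (5.5222, -6.7228). Equal radii place J and G the same way about F: J = F + 8.7·n = (13.873, 22.655), G = F − 8.7·n = (24.918, 9.2090). Then |BG| = |G − B| = 26.565.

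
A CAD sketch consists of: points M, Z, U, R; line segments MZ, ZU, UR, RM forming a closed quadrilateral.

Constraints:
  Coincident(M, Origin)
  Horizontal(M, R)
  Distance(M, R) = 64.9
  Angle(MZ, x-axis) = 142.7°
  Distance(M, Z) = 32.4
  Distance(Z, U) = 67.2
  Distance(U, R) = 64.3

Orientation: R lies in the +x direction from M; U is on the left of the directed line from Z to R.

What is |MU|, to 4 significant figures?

63.26

M is at the origin; MR is horizontal with |MR| = 64.9 and R in +x, so R = (64.9, 0). MZ runs at 142.7° with |MZ| = 32.4, so Z = (-25.77, 19.63). U is determined by |ZU| = 67.2 and |UR| = 64.3 together: it lies at the intersection of circle(Z, 67.2) and circle(R, 64.3). With |ZR| = 92.77, the foot of the radical line on ZR is 48.44 from Z and the perpendicular offset is √(67.2² − 48.44²) = 46.57. Taking the left-of-ZR solution: U = (31.43, 54.90).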